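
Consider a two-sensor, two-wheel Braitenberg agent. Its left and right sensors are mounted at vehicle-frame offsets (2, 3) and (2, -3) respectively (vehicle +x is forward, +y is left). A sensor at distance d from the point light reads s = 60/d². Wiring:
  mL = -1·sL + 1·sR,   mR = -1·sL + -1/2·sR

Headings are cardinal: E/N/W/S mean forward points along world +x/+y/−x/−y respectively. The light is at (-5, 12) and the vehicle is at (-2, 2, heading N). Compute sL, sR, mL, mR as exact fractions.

left sensor world pos  = (-5, 4); dL² = 64
right sensor world pos = (1, 4); dR² = 100
sL = 60/64 = 15/16
sR = 60/100 = 3/5
mL = -1·sL + 1·sR = -27/80
mR = -1·sL + -1/2·sR = -99/80

15/16 3/5 -27/80 -99/80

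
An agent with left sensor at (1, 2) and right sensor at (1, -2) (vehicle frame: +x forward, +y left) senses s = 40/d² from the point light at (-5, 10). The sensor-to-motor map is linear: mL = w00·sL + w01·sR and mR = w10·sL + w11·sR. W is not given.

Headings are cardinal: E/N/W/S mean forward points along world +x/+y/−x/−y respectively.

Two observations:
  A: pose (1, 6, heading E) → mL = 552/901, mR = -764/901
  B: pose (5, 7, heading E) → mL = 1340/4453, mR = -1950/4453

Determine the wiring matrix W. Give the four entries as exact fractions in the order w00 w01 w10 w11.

obs A: pose=(1,6,E) → sL=40/53, sR=8/17, mL=552/901, mR=-764/901
obs B: pose=(5,7,E) → sL=20/61, sR=20/73, mL=1340/4453, mR=-1950/4453
sensor matrix S = [[40/53, 8/17], [20/61, 20/73]]; det S = 210560/4012153
solve [mL_A; mL_B] = S·[w00; w01] and [mR_A; mR_B] = S·[w10; w11]:
  w00 = 1/2, w01 = 1/2, w10 = -1/2, w11 = -1

1/2 1/2 -1/2 -1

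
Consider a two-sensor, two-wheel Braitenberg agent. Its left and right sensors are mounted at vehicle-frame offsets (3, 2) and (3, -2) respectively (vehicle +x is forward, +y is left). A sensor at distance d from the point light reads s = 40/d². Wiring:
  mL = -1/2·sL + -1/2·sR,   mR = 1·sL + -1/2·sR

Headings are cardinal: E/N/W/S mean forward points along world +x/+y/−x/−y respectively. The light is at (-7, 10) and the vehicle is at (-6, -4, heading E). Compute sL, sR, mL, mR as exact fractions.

1/4 5/34 -27/136 3/17

left sensor world pos  = (-3, -2); dL² = 160
right sensor world pos = (-3, -6); dR² = 272
sL = 40/160 = 1/4
sR = 40/272 = 5/34
mL = -1/2·sL + -1/2·sR = -27/136
mR = 1·sL + -1/2·sR = 3/17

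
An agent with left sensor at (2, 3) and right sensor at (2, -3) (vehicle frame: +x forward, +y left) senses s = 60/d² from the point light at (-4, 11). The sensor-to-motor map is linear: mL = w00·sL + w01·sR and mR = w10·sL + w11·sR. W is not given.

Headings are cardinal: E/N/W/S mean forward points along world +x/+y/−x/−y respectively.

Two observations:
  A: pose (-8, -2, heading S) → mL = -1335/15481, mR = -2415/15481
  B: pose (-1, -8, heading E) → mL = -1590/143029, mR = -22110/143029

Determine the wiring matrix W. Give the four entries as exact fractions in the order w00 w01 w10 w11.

1/2 -1 -1 1/2

obs A: pose=(-8,-2,S) → sL=30/113, sR=30/137, mL=-1335/15481, mR=-2415/15481
obs B: pose=(-1,-8,E) → sL=60/281, sR=60/509, mL=-1590/143029, mR=-22110/143029
sensor matrix S = [[30/113, 30/137], [60/281, 60/509]]; det S = -34236000/2214231949
solve [mL_A; mL_B] = S·[w00; w01] and [mR_A; mR_B] = S·[w10; w11]:
  w00 = 1/2, w01 = -1, w10 = -1, w11 = 1/2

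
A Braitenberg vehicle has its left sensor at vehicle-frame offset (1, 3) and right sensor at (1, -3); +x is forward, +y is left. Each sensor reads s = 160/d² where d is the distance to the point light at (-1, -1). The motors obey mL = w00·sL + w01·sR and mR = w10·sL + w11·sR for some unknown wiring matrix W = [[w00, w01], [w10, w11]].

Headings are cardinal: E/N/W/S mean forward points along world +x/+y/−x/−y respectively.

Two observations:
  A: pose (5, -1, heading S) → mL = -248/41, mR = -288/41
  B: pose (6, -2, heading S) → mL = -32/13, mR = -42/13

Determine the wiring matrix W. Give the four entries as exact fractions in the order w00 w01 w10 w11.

1 -1/2 1/2 -1/2

obs A: pose=(5,-1,S) → sL=80/41, sR=16, mL=-248/41, mR=-288/41
obs B: pose=(6,-2,S) → sL=20/13, sR=8, mL=-32/13, mR=-42/13
sensor matrix S = [[80/41, 16], [20/13, 8]]; det S = -4800/533
solve [mL_A; mL_B] = S·[w00; w01] and [mR_A; mR_B] = S·[w10; w11]:
  w00 = 1, w01 = -1/2, w10 = 1/2, w11 = -1/2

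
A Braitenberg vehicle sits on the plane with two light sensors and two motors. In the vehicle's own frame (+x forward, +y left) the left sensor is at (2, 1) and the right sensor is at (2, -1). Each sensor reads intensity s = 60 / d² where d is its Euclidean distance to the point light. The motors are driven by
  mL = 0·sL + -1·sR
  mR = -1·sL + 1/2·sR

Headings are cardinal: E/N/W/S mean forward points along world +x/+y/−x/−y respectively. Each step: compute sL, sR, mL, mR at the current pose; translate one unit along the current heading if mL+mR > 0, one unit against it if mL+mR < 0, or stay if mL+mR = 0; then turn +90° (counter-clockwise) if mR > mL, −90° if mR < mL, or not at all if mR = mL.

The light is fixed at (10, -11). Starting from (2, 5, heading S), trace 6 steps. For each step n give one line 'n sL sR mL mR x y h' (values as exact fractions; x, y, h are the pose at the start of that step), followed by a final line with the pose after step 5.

n=0: pose=(2,5,S); sL=12/49, sR=60/277; mL=-60/277, mR=-1854/13573; mL+mR=-4794/13573 → advance -1; mR−mL=1086/13573 → turn +1·90°
n=1: pose=(2,6,E); sL=1/6, sR=15/73; mL=-15/73, mR=-14/219; mL+mR=-59/219 → advance -1; mR−mL=31/219 → turn +1·90°
n=2: pose=(1,6,N); sL=60/461, sR=12/85; mL=-12/85, mR=-2334/39185; mL+mR=-7866/39185 → advance -1; mR−mL=3198/39185 → turn +1·90°
n=3: pose=(1,5,W); sL=30/173, sR=6/41; mL=-6/41, mR=-711/7093; mL+mR=-1749/7093 → advance -1; mR−mL=327/7093 → turn +1·90°
n=4: pose=(2,5,S); sL=12/49, sR=60/277; mL=-60/277, mR=-1854/13573; mL+mR=-4794/13573 → advance -1; mR−mL=1086/13573 → turn +1·90°
n=5: pose=(2,6,E); sL=1/6, sR=15/73; mL=-15/73, mR=-14/219; mL+mR=-59/219 → advance -1; mR−mL=31/219 → turn +1·90°

0 12/49 60/277 -60/277 -1854/13573 2 5 S
1 1/6 15/73 -15/73 -14/219 2 6 E
2 60/461 12/85 -12/85 -2334/39185 1 6 N
3 30/173 6/41 -6/41 -711/7093 1 5 W
4 12/49 60/277 -60/277 -1854/13573 2 5 S
5 1/6 15/73 -15/73 -14/219 2 6 E
final 1 6 N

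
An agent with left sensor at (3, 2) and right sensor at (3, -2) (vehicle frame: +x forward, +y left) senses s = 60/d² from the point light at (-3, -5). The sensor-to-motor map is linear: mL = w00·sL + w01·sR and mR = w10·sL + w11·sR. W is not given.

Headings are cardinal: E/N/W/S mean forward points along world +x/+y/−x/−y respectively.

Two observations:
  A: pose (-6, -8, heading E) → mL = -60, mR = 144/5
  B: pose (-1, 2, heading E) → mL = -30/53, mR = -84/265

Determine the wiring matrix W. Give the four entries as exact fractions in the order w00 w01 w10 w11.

-1 0 1/2 -1/2

obs A: pose=(-6,-8,E) → sL=60, sR=12/5, mL=-60, mR=144/5
obs B: pose=(-1,2,E) → sL=30/53, sR=6/5, mL=-30/53, mR=-84/265
sensor matrix S = [[60, 12/5], [30/53, 6/5]]; det S = 3744/53
solve [mL_A; mL_B] = S·[w00; w01] and [mR_A; mR_B] = S·[w10; w11]:
  w00 = -1, w01 = 0, w10 = 1/2, w11 = -1/2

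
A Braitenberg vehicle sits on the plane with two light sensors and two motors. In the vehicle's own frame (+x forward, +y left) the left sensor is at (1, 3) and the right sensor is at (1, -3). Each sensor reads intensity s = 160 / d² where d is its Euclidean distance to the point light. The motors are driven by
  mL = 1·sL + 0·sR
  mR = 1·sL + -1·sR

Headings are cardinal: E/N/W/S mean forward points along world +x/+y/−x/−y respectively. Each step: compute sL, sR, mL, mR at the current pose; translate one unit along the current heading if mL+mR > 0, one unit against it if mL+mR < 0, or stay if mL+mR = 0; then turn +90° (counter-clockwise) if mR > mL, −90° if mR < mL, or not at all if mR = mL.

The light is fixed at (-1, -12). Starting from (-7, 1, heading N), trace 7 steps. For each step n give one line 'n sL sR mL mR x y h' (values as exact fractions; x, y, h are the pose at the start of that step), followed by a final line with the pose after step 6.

0 160/277 32/41 160/277 -2304/11357 -7 1 N
1 80/157 80/73 80/157 -6720/11461 -7 2 E
2 32/37 160/269 32/37 2688/9953 -8 2 S
3 40/41 1/2 40/41 39/82 -8 1 W
4 160/317 160/221 160/317 -15360/70057 -9 1 N
5 80/169 16/17 80/169 -1344/2873 -9 2 E
6 32/37 160/269 32/37 2688/9953 -8 2 S
final -8 1 W

n=0: pose=(-7,1,N); sL=160/277, sR=32/41; mL=160/277, mR=-2304/11357; mL+mR=4256/11357 → advance +1; mR−mL=-32/41 → turn -1·90°
n=1: pose=(-7,2,E); sL=80/157, sR=80/73; mL=80/157, mR=-6720/11461; mL+mR=-880/11461 → advance -1; mR−mL=-80/73 → turn -1·90°
n=2: pose=(-8,2,S); sL=32/37, sR=160/269; mL=32/37, mR=2688/9953; mL+mR=11296/9953 → advance +1; mR−mL=-160/269 → turn -1·90°
n=3: pose=(-8,1,W); sL=40/41, sR=1/2; mL=40/41, mR=39/82; mL+mR=119/82 → advance +1; mR−mL=-1/2 → turn -1·90°
n=4: pose=(-9,1,N); sL=160/317, sR=160/221; mL=160/317, mR=-15360/70057; mL+mR=20000/70057 → advance +1; mR−mL=-160/221 → turn -1·90°
n=5: pose=(-9,2,E); sL=80/169, sR=16/17; mL=80/169, mR=-1344/2873; mL+mR=16/2873 → advance +1; mR−mL=-16/17 → turn -1·90°
n=6: pose=(-8,2,S); sL=32/37, sR=160/269; mL=32/37, mR=2688/9953; mL+mR=11296/9953 → advance +1; mR−mL=-160/269 → turn -1·90°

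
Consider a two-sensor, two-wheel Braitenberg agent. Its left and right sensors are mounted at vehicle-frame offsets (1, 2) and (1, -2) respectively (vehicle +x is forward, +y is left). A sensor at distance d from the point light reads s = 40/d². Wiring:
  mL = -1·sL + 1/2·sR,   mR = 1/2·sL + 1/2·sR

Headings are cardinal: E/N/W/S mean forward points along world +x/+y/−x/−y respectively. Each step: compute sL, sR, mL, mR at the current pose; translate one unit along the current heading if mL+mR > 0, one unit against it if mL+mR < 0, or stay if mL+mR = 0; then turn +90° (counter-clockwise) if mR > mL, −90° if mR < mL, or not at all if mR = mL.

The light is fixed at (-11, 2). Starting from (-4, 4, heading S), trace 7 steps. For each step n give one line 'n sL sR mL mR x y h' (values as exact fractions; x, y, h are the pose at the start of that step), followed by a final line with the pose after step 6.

n=0: pose=(-4,4,S); sL=20/41, sR=20/13; mL=150/533, mR=540/533; mL+mR=690/533 → advance +1; mR−mL=30/41 → turn +1·90°
n=1: pose=(-4,3,E); sL=40/73, sR=8/13; mL=-228/949, mR=552/949; mL+mR=324/949 → advance +1; mR−mL=60/73 → turn +1·90°
n=2: pose=(-3,3,N); sL=1, sR=5/13; mL=-21/26, mR=9/13; mL+mR=-3/26 → advance -1; mR−mL=3/2 → turn +1·90°
n=3: pose=(-3,2,W); sL=40/53, sR=40/53; mL=-20/53, mR=40/53; mL+mR=20/53 → advance +1; mR−mL=60/53 → turn +1·90°
n=4: pose=(-4,2,S); sL=20/41, sR=20/13; mL=150/533, mR=540/533; mL+mR=690/533 → advance +1; mR−mL=30/41 → turn +1·90°
n=5: pose=(-4,1,E); sL=8/13, sR=40/73; mL=-324/949, mR=552/949; mL+mR=228/949 → advance +1; mR−mL=12/13 → turn +1·90°
n=6: pose=(-3,1,N); sL=10/9, sR=2/5; mL=-41/45, mR=34/45; mL+mR=-7/45 → advance -1; mR−mL=5/3 → turn +1·90°

0 20/41 20/13 150/533 540/533 -4 4 S
1 40/73 8/13 -228/949 552/949 -4 3 E
2 1 5/13 -21/26 9/13 -3 3 N
3 40/53 40/53 -20/53 40/53 -3 2 W
4 20/41 20/13 150/533 540/533 -4 2 S
5 8/13 40/73 -324/949 552/949 -4 1 E
6 10/9 2/5 -41/45 34/45 -3 1 N
final -3 0 W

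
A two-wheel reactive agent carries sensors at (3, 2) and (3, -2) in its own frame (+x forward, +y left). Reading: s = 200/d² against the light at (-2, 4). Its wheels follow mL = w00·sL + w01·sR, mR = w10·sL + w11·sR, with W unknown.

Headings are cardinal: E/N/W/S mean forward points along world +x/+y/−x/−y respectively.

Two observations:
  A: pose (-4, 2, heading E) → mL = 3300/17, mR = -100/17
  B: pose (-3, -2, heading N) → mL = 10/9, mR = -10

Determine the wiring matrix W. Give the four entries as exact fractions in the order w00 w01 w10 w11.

obs A: pose=(-4,2,E) → sL=200, sR=200/17, mL=3300/17, mR=-100/17
obs B: pose=(-3,-2,N) → sL=100/9, sR=20, mL=10/9, mR=-10
sensor matrix S = [[200, 200/17], [100/9, 20]]; det S = 592000/153
solve [mL_A; mL_B] = S·[w00; w01] and [mR_A; mR_B] = S·[w10; w11]:
  w00 = 1, w01 = -1/2, w10 = 0, w11 = -1/2

1 -1/2 0 -1/2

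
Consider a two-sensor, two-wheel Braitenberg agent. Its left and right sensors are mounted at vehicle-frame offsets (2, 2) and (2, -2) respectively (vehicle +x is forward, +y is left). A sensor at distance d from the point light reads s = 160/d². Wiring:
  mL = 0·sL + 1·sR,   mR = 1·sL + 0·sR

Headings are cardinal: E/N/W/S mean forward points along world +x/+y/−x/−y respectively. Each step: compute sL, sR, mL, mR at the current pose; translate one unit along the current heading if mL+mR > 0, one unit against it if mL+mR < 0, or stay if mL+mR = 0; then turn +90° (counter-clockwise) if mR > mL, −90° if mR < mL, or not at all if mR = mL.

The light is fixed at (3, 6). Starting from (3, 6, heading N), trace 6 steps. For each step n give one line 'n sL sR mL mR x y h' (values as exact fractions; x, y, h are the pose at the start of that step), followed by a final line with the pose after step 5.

0 20 20 20 20 3 6 N
1 160/13 160/13 160/13 160/13 3 7 N
2 8 8 8 8 3 8 N
3 160/29 160/29 160/29 160/29 3 9 N
4 4 4 4 4 3 10 N
5 160/53 160/53 160/53 160/53 3 11 N
final 3 12 N

n=0: pose=(3,6,N); sL=20, sR=20; mL=20, mR=20; mL+mR=40 → advance +1; mR−mL=0 → turn +0·90°
n=1: pose=(3,7,N); sL=160/13, sR=160/13; mL=160/13, mR=160/13; mL+mR=320/13 → advance +1; mR−mL=0 → turn +0·90°
n=2: pose=(3,8,N); sL=8, sR=8; mL=8, mR=8; mL+mR=16 → advance +1; mR−mL=0 → turn +0·90°
n=3: pose=(3,9,N); sL=160/29, sR=160/29; mL=160/29, mR=160/29; mL+mR=320/29 → advance +1; mR−mL=0 → turn +0·90°
n=4: pose=(3,10,N); sL=4, sR=4; mL=4, mR=4; mL+mR=8 → advance +1; mR−mL=0 → turn +0·90°
n=5: pose=(3,11,N); sL=160/53, sR=160/53; mL=160/53, mR=160/53; mL+mR=320/53 → advance +1; mR−mL=0 → turn +0·90°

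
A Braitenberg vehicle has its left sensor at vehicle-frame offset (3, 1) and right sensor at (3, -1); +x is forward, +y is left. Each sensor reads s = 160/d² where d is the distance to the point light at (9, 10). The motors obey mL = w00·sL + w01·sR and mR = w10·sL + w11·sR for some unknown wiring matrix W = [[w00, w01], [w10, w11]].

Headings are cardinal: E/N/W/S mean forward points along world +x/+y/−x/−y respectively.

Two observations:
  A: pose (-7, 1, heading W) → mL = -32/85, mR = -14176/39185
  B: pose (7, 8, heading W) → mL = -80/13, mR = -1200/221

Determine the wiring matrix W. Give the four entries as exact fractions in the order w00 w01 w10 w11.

0 -1 -1/2 -1/2

obs A: pose=(-7,1,W) → sL=160/461, sR=32/85, mL=-32/85, mR=-14176/39185
obs B: pose=(7,8,W) → sL=80/17, sR=80/13, mL=-80/13, mR=-1200/221
sensor matrix S = [[160/461, 32/85], [80/17, 80/13]]; det S = 630784/1731977
solve [mL_A; mL_B] = S·[w00; w01] and [mR_A; mR_B] = S·[w10; w11]:
  w00 = 0, w01 = -1, w10 = -1/2, w11 = -1/2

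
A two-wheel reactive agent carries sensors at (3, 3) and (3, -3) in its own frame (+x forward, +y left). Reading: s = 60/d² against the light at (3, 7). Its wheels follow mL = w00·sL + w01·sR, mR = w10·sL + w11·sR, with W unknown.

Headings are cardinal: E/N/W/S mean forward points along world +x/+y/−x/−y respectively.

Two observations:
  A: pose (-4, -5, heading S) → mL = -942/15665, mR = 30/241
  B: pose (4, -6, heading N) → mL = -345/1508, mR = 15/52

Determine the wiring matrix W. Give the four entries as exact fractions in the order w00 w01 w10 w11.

1/2 -1 1/2 0

obs A: pose=(-4,-5,S) → sL=60/241, sR=12/65, mL=-942/15665, mR=30/241
obs B: pose=(4,-6,N) → sL=15/26, sR=15/29, mL=-345/1508, mR=15/52
sensor matrix S = [[60/241, 12/65], [15/26, 15/29]]; det S = 26298/1181141
solve [mL_A; mL_B] = S·[w00; w01] and [mR_A; mR_B] = S·[w10; w11]:
  w00 = 1/2, w01 = -1, w10 = 1/2, w11 = 0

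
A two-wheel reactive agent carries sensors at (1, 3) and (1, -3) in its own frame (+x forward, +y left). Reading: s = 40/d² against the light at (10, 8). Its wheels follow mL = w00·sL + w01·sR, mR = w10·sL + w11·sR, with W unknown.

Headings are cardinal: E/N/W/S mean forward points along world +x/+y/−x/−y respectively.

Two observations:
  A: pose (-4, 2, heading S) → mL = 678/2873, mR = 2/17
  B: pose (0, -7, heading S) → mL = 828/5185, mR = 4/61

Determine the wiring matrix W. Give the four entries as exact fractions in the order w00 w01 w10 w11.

obs A: pose=(-4,2,S) → sL=4/17, sR=20/169, mL=678/2873, mR=2/17
obs B: pose=(0,-7,S) → sL=8/61, sR=8/85, mL=828/5185, mR=4/61
sensor matrix S = [[4/17, 20/169], [8/61, 8/85]]; det S = 98688/14896505
solve [mL_A; mL_B] = S·[w00; w01] and [mR_A; mR_B] = S·[w10; w11]:
  w00 = 1/2, w01 = 1, w10 = 1/2, w11 = 0

1/2 1 1/2 0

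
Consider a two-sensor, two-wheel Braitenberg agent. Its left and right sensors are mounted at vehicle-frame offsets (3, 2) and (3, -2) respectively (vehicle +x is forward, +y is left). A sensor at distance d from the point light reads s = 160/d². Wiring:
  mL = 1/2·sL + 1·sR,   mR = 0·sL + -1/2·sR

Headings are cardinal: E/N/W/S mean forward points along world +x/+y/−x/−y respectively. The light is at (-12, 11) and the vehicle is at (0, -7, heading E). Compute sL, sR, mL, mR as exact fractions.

left sensor world pos  = (3, -5); dL² = 481
right sensor world pos = (3, -9); dR² = 625
sL = 160/481 = 160/481
sR = 160/625 = 32/125
mL = 1/2·sL + 1·sR = 25392/60125
mR = 0·sL + -1/2·sR = -16/125

160/481 32/125 25392/60125 -16/125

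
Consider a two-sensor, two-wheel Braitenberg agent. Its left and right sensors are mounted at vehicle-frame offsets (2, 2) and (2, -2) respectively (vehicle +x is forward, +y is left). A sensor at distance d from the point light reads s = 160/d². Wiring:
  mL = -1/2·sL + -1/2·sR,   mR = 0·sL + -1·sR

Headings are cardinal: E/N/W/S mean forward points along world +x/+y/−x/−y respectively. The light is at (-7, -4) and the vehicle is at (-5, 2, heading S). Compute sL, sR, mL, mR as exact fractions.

5 10 -15/2 -10

left sensor world pos  = (-3, 0); dL² = 32
right sensor world pos = (-7, 0); dR² = 16
sL = 160/32 = 5
sR = 160/16 = 10
mL = -1/2·sL + -1/2·sR = -15/2
mR = 0·sL + -1·sR = -10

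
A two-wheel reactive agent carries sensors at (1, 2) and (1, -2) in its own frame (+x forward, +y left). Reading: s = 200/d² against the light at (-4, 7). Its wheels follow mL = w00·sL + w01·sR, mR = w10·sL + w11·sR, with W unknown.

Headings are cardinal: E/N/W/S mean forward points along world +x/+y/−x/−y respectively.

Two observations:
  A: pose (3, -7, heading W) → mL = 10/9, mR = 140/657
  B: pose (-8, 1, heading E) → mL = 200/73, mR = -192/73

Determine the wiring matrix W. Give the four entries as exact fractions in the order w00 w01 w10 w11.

obs A: pose=(3,-7,W) → sL=50/73, sR=10/9, mL=10/9, mR=140/657
obs B: pose=(-8,1,E) → sL=8, sR=200/73, mL=200/73, mR=-192/73
sensor matrix S = [[50/73, 10/9], [8, 200/73]]; det S = -336320/47961
solve [mL_A; mL_B] = S·[w00; w01] and [mR_A; mR_B] = S·[w10; w11]:
  w00 = 0, w01 = 1, w10 = -1/2, w11 = 1/2

0 1 -1/2 1/2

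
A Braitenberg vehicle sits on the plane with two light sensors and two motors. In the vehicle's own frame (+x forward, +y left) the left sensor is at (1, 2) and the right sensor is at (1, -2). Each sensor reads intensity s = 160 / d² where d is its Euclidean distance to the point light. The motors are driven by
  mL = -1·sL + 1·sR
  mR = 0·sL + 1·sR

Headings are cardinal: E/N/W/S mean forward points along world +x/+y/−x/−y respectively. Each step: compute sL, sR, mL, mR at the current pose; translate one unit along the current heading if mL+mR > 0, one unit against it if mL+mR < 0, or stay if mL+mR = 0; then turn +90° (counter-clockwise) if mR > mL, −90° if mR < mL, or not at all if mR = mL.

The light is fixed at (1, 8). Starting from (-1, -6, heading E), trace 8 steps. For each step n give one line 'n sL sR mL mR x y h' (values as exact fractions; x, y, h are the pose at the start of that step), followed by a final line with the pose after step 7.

n=0: pose=(-1,-6,E); sL=32/29, sR=160/257; mL=-3584/7453, mR=160/257; mL+mR=1056/7453 → advance +1; mR−mL=32/29 → turn +1·90°
n=1: pose=(0,-6,N); sL=80/89, sR=16/17; mL=64/1513, mR=16/17; mL+mR=1488/1513 → advance +1; mR−mL=80/89 → turn +1·90°
n=2: pose=(0,-5,W); sL=160/229, sR=32/25; mL=3328/5725, mR=32/25; mL+mR=10656/5725 → advance +1; mR−mL=160/229 → turn +1·90°
n=3: pose=(-1,-5,S); sL=40/49, sR=40/53; mL=-160/2597, mR=40/53; mL+mR=1800/2597 → advance +1; mR−mL=40/49 → turn +1·90°
n=4: pose=(-1,-6,E); sL=32/29, sR=160/257; mL=-3584/7453, mR=160/257; mL+mR=1056/7453 → advance +1; mR−mL=32/29 → turn +1·90°
n=5: pose=(0,-6,N); sL=80/89, sR=16/17; mL=64/1513, mR=16/17; mL+mR=1488/1513 → advance +1; mR−mL=80/89 → turn +1·90°
n=6: pose=(0,-5,W); sL=160/229, sR=32/25; mL=3328/5725, mR=32/25; mL+mR=10656/5725 → advance +1; mR−mL=160/229 → turn +1·90°
n=7: pose=(-1,-5,S); sL=40/49, sR=40/53; mL=-160/2597, mR=40/53; mL+mR=1800/2597 → advance +1; mR−mL=40/49 → turn +1·90°

0 32/29 160/257 -3584/7453 160/257 -1 -6 E
1 80/89 16/17 64/1513 16/17 0 -6 N
2 160/229 32/25 3328/5725 32/25 0 -5 W
3 40/49 40/53 -160/2597 40/53 -1 -5 S
4 32/29 160/257 -3584/7453 160/257 -1 -6 E
5 80/89 16/17 64/1513 16/17 0 -6 N
6 160/229 32/25 3328/5725 32/25 0 -5 W
7 40/49 40/53 -160/2597 40/53 -1 -5 S
final -1 -6 E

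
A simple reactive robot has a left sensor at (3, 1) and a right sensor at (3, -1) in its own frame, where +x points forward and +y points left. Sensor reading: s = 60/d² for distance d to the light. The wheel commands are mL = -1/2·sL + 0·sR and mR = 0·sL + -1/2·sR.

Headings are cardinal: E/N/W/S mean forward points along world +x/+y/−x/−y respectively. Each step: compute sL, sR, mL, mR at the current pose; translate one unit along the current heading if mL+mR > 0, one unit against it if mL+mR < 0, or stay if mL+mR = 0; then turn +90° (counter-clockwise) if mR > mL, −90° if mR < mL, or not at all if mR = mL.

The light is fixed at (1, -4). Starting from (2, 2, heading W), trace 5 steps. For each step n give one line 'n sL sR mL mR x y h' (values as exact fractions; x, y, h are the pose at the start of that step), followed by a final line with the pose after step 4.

n=0: pose=(2,2,W); sL=60/29, sR=60/53; mL=-30/29, mR=-30/53; mL+mR=-2460/1537 → advance -1; mR−mL=720/1537 → turn +1·90°
n=1: pose=(3,2,S); sL=10/3, sR=6; mL=-5/3, mR=-3; mL+mR=-14/3 → advance -1; mR−mL=-4/3 → turn -1·90°
n=2: pose=(3,3,W); sL=60/37, sR=12/13; mL=-30/37, mR=-6/13; mL+mR=-612/481 → advance -1; mR−mL=168/481 → turn +1·90°
n=3: pose=(4,3,S); sL=15/8, sR=3; mL=-15/16, mR=-3/2; mL+mR=-39/16 → advance -1; mR−mL=-9/16 → turn -1·90°
n=4: pose=(4,4,W); sL=60/49, sR=20/27; mL=-30/49, mR=-10/27; mL+mR=-1300/1323 → advance -1; mR−mL=320/1323 → turn +1·90°

0 60/29 60/53 -30/29 -30/53 2 2 W
1 10/3 6 -5/3 -3 3 2 S
2 60/37 12/13 -30/37 -6/13 3 3 W
3 15/8 3 -15/16 -3/2 4 3 S
4 60/49 20/27 -30/49 -10/27 4 4 W
final 5 4 S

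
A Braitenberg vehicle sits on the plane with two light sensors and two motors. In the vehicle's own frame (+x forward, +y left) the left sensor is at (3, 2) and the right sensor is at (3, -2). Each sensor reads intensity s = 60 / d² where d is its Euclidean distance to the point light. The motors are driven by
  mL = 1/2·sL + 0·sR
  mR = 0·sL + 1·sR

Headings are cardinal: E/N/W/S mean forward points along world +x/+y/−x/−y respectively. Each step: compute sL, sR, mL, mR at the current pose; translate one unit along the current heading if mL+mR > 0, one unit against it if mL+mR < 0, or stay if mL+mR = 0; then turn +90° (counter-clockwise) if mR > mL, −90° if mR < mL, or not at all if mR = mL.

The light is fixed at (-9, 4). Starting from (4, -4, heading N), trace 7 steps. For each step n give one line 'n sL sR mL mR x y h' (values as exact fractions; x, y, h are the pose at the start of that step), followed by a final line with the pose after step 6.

n=0: pose=(4,-4,N); sL=30/73, sR=6/25; mL=15/73, mR=6/25; mL+mR=813/1825 → advance +1; mR−mL=63/1825 → turn +1·90°
n=1: pose=(4,-3,W); sL=60/181, sR=12/25; mL=30/181, mR=12/25; mL+mR=2922/4525 → advance +1; mR−mL=1422/4525 → turn +1·90°
n=2: pose=(3,-3,S); sL=15/74, sR=3/10; mL=15/148, mR=3/10; mL+mR=297/740 → advance +1; mR−mL=147/740 → turn +1·90°
n=3: pose=(3,-4,E); sL=20/87, sR=12/65; mL=10/87, mR=12/65; mL+mR=1694/5655 → advance +1; mR−mL=394/5655 → turn +1·90°
n=4: pose=(4,-4,N); sL=30/73, sR=6/25; mL=15/73, mR=6/25; mL+mR=813/1825 → advance +1; mR−mL=63/1825 → turn +1·90°
n=5: pose=(4,-3,W); sL=60/181, sR=12/25; mL=30/181, mR=12/25; mL+mR=2922/4525 → advance +1; mR−mL=1422/4525 → turn +1·90°
n=6: pose=(3,-3,S); sL=15/74, sR=3/10; mL=15/148, mR=3/10; mL+mR=297/740 → advance +1; mR−mL=147/740 → turn +1·90°

0 30/73 6/25 15/73 6/25 4 -4 N
1 60/181 12/25 30/181 12/25 4 -3 W
2 15/74 3/10 15/148 3/10 3 -3 S
3 20/87 12/65 10/87 12/65 3 -4 E
4 30/73 6/25 15/73 6/25 4 -4 N
5 60/181 12/25 30/181 12/25 4 -3 W
6 15/74 3/10 15/148 3/10 3 -3 S
final 3 -4 E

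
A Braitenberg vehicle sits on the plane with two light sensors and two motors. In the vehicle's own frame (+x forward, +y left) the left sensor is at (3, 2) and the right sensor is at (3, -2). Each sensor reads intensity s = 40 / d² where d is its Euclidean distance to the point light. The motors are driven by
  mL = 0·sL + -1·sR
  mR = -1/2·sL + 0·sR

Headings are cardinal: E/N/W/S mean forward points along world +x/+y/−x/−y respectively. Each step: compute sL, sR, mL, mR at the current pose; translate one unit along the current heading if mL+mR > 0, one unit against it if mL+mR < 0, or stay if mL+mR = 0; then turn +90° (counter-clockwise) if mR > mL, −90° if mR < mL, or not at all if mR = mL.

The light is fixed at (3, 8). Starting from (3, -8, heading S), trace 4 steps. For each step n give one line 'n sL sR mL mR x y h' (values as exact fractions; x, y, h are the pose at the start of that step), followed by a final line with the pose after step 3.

0 8/73 8/73 -8/73 -4/73 3 -8 S
1 20/89 20/149 -20/149 -10/89 3 -7 E
2 40/153 8/29 -8/29 -20/153 2 -7 N
3 2/17 10/53 -10/53 -1/17 2 -8 W
final 3 -8 S

n=0: pose=(3,-8,S); sL=8/73, sR=8/73; mL=-8/73, mR=-4/73; mL+mR=-12/73 → advance -1; mR−mL=4/73 → turn +1·90°
n=1: pose=(3,-7,E); sL=20/89, sR=20/149; mL=-20/149, mR=-10/89; mL+mR=-3270/13261 → advance -1; mR−mL=290/13261 → turn +1·90°
n=2: pose=(2,-7,N); sL=40/153, sR=8/29; mL=-8/29, mR=-20/153; mL+mR=-1804/4437 → advance -1; mR−mL=644/4437 → turn +1·90°
n=3: pose=(2,-8,W); sL=2/17, sR=10/53; mL=-10/53, mR=-1/17; mL+mR=-223/901 → advance -1; mR−mL=117/901 → turn +1·90°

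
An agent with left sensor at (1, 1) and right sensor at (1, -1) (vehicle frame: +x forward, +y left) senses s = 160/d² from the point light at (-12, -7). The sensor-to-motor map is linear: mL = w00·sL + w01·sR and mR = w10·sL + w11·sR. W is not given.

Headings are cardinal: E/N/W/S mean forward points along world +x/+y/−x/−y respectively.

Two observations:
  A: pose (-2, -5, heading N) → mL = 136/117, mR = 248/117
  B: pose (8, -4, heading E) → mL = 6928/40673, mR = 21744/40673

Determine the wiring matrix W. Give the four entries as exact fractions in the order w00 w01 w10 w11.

1 -1/2 1/2 1

obs A: pose=(-2,-5,N) → sL=16/9, sR=16/13, mL=136/117, mR=248/117
obs B: pose=(8,-4,E) → sL=160/457, sR=32/89, mL=6928/40673, mR=21744/40673
sensor matrix S = [[16/9, 16/13], [160/457, 32/89]]; det S = 991232/4758741
solve [mL_A; mL_B] = S·[w00; w01] and [mR_A; mR_B] = S·[w10; w11]:
  w00 = 1, w01 = -1/2, w10 = 1/2, w11 = 1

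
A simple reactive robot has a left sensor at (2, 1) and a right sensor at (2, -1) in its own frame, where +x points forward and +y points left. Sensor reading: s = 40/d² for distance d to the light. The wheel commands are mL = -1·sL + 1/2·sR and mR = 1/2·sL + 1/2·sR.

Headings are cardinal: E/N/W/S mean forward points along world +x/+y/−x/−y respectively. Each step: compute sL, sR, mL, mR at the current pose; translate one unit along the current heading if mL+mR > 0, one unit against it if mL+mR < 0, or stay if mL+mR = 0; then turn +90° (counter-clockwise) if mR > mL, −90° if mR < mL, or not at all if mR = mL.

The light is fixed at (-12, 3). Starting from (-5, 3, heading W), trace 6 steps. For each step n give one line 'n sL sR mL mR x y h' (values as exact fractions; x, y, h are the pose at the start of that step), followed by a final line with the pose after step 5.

n=0: pose=(-5,3,W); sL=20/13, sR=20/13; mL=-10/13, mR=20/13; mL+mR=10/13 → advance +1; mR−mL=30/13 → turn +1·90°
n=1: pose=(-6,3,S); sL=40/53, sR=40/29; mL=-100/1537, mR=1640/1537; mL+mR=1540/1537 → advance +1; mR−mL=60/53 → turn +1·90°
n=2: pose=(-6,2,E); sL=5/8, sR=10/17; mL=-45/136, mR=165/272; mL+mR=75/272 → advance +1; mR−mL=15/16 → turn +1·90°
n=3: pose=(-5,2,N); sL=40/37, sR=8/13; mL=-372/481, mR=408/481; mL+mR=36/481 → advance +1; mR−mL=60/37 → turn +1·90°
n=4: pose=(-5,3,W); sL=20/13, sR=20/13; mL=-10/13, mR=20/13; mL+mR=10/13 → advance +1; mR−mL=30/13 → turn +1·90°
n=5: pose=(-6,3,S); sL=40/53, sR=40/29; mL=-100/1537, mR=1640/1537; mL+mR=1540/1537 → advance +1; mR−mL=60/53 → turn +1·90°

0 20/13 20/13 -10/13 20/13 -5 3 W
1 40/53 40/29 -100/1537 1640/1537 -6 3 S
2 5/8 10/17 -45/136 165/272 -6 2 E
3 40/37 8/13 -372/481 408/481 -5 2 N
4 20/13 20/13 -10/13 20/13 -5 3 W
5 40/53 40/29 -100/1537 1640/1537 -6 3 S
final -6 2 E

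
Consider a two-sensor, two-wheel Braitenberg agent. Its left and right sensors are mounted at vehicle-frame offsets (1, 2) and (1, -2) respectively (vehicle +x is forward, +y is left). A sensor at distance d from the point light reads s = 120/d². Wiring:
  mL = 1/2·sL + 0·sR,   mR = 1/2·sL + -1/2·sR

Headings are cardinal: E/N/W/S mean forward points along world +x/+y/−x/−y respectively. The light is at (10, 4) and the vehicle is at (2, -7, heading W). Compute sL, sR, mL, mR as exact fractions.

left sensor world pos  = (1, -9); dL² = 250
right sensor world pos = (1, -5); dR² = 162
sL = 120/250 = 12/25
sR = 120/162 = 20/27
mL = 1/2·sL + 0·sR = 6/25
mR = 1/2·sL + -1/2·sR = -88/675

12/25 20/27 6/25 -88/675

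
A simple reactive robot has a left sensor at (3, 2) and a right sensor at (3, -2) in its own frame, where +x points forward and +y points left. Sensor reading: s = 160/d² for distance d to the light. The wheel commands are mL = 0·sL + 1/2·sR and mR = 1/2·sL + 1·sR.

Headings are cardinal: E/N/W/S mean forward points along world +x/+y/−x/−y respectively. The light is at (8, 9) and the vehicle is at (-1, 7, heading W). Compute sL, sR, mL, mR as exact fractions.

1 10/9 5/9 29/18

left sensor world pos  = (-4, 5); dL² = 160
right sensor world pos = (-4, 9); dR² = 144
sL = 160/160 = 1
sR = 160/144 = 10/9
mL = 0·sL + 1/2·sR = 5/9
mR = 1/2·sL + 1·sR = 29/18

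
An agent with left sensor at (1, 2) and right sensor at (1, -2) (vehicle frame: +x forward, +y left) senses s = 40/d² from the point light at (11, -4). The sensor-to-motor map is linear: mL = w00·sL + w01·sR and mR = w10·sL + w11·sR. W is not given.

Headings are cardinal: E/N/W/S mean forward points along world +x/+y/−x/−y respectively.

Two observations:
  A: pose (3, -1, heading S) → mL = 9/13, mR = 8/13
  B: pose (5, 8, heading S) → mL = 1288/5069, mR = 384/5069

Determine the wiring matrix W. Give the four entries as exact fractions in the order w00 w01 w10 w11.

1/2 1/2 1 -1

obs A: pose=(3,-1,S) → sL=1, sR=5/13, mL=9/13, mR=8/13
obs B: pose=(5,8,S) → sL=40/137, sR=8/37, mL=1288/5069, mR=384/5069
sensor matrix S = [[1, 5/13], [40/137, 8/37]]; det S = 6848/65897
solve [mL_A; mL_B] = S·[w00; w01] and [mR_A; mR_B] = S·[w10; w11]:
  w00 = 1/2, w01 = 1/2, w10 = 1, w11 = -1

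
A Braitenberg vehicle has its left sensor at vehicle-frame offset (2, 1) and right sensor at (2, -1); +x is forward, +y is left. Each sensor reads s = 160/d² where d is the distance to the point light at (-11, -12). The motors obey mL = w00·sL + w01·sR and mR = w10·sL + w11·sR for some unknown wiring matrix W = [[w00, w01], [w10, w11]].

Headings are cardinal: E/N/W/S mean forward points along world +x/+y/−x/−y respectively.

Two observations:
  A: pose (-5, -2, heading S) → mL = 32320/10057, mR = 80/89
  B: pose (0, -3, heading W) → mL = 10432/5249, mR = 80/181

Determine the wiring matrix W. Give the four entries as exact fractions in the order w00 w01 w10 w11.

1 1 0 1/2

obs A: pose=(-5,-2,S) → sL=160/113, sR=160/89, mL=32320/10057, mR=80/89
obs B: pose=(0,-3,W) → sL=32/29, sR=160/181, mL=10432/5249, mR=80/181
sensor matrix S = [[160/113, 160/89], [32/29, 160/181]]; det S = -38645760/52789193
solve [mL_A; mL_B] = S·[w00; w01] and [mR_A; mR_B] = S·[w10; w11]:
  w00 = 1, w01 = 1, w10 = 0, w11 = 1/2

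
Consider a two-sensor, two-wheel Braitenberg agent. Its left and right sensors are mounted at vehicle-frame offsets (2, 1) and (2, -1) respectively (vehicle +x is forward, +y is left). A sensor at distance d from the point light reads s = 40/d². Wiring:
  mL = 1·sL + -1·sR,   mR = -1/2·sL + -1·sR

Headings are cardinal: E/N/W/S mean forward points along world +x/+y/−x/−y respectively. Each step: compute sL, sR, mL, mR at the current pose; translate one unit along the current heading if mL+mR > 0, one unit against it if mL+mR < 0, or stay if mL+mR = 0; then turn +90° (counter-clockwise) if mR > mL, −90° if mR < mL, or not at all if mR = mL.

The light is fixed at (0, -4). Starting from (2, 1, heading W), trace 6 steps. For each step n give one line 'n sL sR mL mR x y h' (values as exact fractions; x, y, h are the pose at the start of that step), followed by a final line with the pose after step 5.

n=0: pose=(2,1,W); sL=5/2, sR=10/9; mL=25/18, mR=-85/36; mL+mR=-35/36 → advance -1; mR−mL=-15/4 → turn -1·90°
n=1: pose=(3,1,N); sL=40/53, sR=8/13; mL=96/689, mR=-684/689; mL+mR=-588/689 → advance -1; mR−mL=-60/53 → turn -1·90°
n=2: pose=(3,0,E); sL=4/5, sR=20/17; mL=-32/85, mR=-134/85; mL+mR=-166/85 → advance -1; mR−mL=-6/5 → turn -1·90°
n=3: pose=(2,0,S); sL=40/13, sR=8; mL=-64/13, mR=-124/13; mL+mR=-188/13 → advance -1; mR−mL=-60/13 → turn -1·90°
n=4: pose=(2,1,W); sL=5/2, sR=10/9; mL=25/18, mR=-85/36; mL+mR=-35/36 → advance -1; mR−mL=-15/4 → turn -1·90°
n=5: pose=(3,1,N); sL=40/53, sR=8/13; mL=96/689, mR=-684/689; mL+mR=-588/689 → advance -1; mR−mL=-60/53 → turn -1·90°

0 5/2 10/9 25/18 -85/36 2 1 W
1 40/53 8/13 96/689 -684/689 3 1 N
2 4/5 20/17 -32/85 -134/85 3 0 E
3 40/13 8 -64/13 -124/13 2 0 S
4 5/2 10/9 25/18 -85/36 2 1 W
5 40/53 8/13 96/689 -684/689 3 1 N
final 3 0 E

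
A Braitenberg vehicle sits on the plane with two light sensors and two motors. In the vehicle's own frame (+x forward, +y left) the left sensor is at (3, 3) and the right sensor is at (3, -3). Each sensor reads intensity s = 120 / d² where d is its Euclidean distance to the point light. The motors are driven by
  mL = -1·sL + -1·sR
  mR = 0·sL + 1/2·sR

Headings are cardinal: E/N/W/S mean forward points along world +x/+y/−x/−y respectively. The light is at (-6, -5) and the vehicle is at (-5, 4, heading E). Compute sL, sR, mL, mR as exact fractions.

left sensor world pos  = (-2, 7); dL² = 160
right sensor world pos = (-2, 1); dR² = 52
sL = 120/160 = 3/4
sR = 120/52 = 30/13
mL = -1·sL + -1·sR = -159/52
mR = 0·sL + 1/2·sR = 15/13

3/4 30/13 -159/52 15/13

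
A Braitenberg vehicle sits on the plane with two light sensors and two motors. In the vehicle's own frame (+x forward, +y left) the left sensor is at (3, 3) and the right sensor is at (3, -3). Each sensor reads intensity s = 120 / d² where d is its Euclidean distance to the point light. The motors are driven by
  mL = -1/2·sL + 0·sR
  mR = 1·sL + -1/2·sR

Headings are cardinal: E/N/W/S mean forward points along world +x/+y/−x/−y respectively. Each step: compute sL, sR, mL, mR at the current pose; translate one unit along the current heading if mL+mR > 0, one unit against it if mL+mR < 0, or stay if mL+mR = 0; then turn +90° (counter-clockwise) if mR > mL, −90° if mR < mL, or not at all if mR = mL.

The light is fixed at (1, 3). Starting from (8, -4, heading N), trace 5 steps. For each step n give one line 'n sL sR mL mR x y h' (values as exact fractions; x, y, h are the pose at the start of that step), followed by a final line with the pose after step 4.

0 15/4 30/29 -15/8 375/116 8 -4 N
1 120/97 24/5 -60/97 -564/485 8 -3 W
2 60/17 12/13 -30/17 678/221 9 -3 N
3 120/89 120/29 -60/89 -1860/2581 9 -2 W
4 3 30/37 -3/2 96/37 10 -2 N
final 10 -1 W

n=0: pose=(8,-4,N); sL=15/4, sR=30/29; mL=-15/8, mR=375/116; mL+mR=315/232 → advance +1; mR−mL=1185/232 → turn +1·90°
n=1: pose=(8,-3,W); sL=120/97, sR=24/5; mL=-60/97, mR=-564/485; mL+mR=-864/485 → advance -1; mR−mL=-264/485 → turn -1·90°
n=2: pose=(9,-3,N); sL=60/17, sR=12/13; mL=-30/17, mR=678/221; mL+mR=288/221 → advance +1; mR−mL=1068/221 → turn +1·90°
n=3: pose=(9,-2,W); sL=120/89, sR=120/29; mL=-60/89, mR=-1860/2581; mL+mR=-3600/2581 → advance -1; mR−mL=-120/2581 → turn -1·90°
n=4: pose=(10,-2,N); sL=3, sR=30/37; mL=-3/2, mR=96/37; mL+mR=81/74 → advance +1; mR−mL=303/74 → turn +1·90°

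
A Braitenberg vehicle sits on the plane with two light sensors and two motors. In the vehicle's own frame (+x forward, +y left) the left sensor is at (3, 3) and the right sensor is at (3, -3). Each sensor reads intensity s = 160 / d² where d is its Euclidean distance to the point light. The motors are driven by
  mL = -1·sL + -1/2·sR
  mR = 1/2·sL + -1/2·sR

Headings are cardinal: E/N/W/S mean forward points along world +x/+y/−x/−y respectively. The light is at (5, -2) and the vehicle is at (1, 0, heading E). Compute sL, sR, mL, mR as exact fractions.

left sensor world pos  = (4, 3); dL² = 26
right sensor world pos = (4, -3); dR² = 2
sL = 160/26 = 80/13
sR = 160/2 = 80
mL = -1·sL + -1/2·sR = -600/13
mR = 1/2·sL + -1/2·sR = -480/13

80/13 80 -600/13 -480/13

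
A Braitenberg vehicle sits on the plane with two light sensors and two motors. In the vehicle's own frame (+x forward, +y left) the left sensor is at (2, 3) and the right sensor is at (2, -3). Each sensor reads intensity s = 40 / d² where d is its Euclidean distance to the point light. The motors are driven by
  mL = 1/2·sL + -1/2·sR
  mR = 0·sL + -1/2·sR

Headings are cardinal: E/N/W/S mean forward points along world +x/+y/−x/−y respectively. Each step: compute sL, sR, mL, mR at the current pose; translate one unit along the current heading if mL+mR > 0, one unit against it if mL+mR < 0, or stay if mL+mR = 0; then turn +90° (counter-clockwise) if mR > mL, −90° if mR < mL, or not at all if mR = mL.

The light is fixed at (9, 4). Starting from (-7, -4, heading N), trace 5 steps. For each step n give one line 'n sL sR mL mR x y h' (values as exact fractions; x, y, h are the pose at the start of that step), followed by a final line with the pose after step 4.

0 40/397 8/41 -768/16277 -4/41 -7 -4 N
1 5/29 2/17 27/986 -1/17 -7 -5 E
2 40/317 40/521 4080/165157 -20/521 -8 -5 S
3 20/241 20/193 -480/46513 -10/193 -8 -4 W
4 40/397 8/41 -768/16277 -4/41 -7 -4 N
final -7 -5 E

n=0: pose=(-7,-4,N); sL=40/397, sR=8/41; mL=-768/16277, mR=-4/41; mL+mR=-2356/16277 → advance -1; mR−mL=-20/397 → turn -1·90°
n=1: pose=(-7,-5,E); sL=5/29, sR=2/17; mL=27/986, mR=-1/17; mL+mR=-31/986 → advance -1; mR−mL=-5/58 → turn -1·90°
n=2: pose=(-8,-5,S); sL=40/317, sR=40/521; mL=4080/165157, mR=-20/521; mL+mR=-2260/165157 → advance -1; mR−mL=-20/317 → turn -1·90°
n=3: pose=(-8,-4,W); sL=20/241, sR=20/193; mL=-480/46513, mR=-10/193; mL+mR=-2890/46513 → advance -1; mR−mL=-10/241 → turn -1·90°
n=4: pose=(-7,-4,N); sL=40/397, sR=8/41; mL=-768/16277, mR=-4/41; mL+mR=-2356/16277 → advance -1; mR−mL=-20/397 → turn -1·90°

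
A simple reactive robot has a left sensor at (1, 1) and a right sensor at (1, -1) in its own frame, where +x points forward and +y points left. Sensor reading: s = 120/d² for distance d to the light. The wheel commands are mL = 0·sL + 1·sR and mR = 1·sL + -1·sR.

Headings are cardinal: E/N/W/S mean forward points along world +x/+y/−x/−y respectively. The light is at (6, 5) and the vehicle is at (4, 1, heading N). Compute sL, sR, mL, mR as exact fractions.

20/3 12 12 -16/3

left sensor world pos  = (3, 2); dL² = 18
right sensor world pos = (5, 2); dR² = 10
sL = 120/18 = 20/3
sR = 120/10 = 12
mL = 0·sL + 1·sR = 12
mR = 1·sL + -1·sR = -16/3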